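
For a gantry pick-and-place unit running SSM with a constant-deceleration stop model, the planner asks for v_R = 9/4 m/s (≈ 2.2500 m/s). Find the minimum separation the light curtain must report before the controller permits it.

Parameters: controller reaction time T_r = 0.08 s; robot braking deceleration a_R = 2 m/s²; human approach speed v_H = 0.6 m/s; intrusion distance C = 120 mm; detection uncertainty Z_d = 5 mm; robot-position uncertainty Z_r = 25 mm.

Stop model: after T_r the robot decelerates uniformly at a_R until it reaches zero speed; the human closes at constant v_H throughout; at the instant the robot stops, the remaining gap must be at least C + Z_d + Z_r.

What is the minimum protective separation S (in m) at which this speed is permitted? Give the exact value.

S_min = 18549/8000 m = 2.3186 m

braking lasts T_s = (9/4)/2 = 1.1250 s
reaction-phase robot travel = 2.2500·0.0800 = 0.1800 m
robot covers 2.2500·1.1250 − ½·2.0000·1.1250² = 1.2656 m while stopping
person approaches 0.6000·(0.0800+1.1250) = 0.7230 m
margins: 0.1200+0.0050+0.0250 = 0.1500 m
S_min ≈ 0.1800+1.2656+0.7230+0.1500  ⇒  S_min = 18549/8000 m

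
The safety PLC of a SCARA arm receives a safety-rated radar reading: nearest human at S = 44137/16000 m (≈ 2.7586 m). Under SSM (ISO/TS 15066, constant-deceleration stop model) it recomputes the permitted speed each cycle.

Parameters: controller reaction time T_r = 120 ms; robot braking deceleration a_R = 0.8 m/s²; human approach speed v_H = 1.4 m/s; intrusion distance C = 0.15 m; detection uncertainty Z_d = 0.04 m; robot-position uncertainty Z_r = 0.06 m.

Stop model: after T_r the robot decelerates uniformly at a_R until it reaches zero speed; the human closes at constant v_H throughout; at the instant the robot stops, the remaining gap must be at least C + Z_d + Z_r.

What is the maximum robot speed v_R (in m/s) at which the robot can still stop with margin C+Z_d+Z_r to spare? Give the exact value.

collect terms ⇒ (5/8)·v_R² + (187/100)·v_R + (-37449/16000) = 0
  disc = (187/100)² − 4·(5/8)·(-37449/16000) = 1495729/160000 ; √disc = 1223/400
  v_R = (−(187/100) + 1223/400) / (2·(5/8)) = 19/20 m/s
check:
stop time T_s = (19/20)/(4/5) = 1.1875 s
reaction-phase robot travel = 0.9500·0.1200 = 0.1140 m
robot covers 0.9500·1.1875 − ½·0.8000·1.1875² = 0.5641 m while stopping
human over T_r+T_s: 1.4000·(0.1200+1.1875) = 1.8305 m
margins: 0.1500+0.0400+0.0600 = 0.2500 m
sum ≈ 0.1140+0.5641+1.8305+0.2500 ≈ 2.7586 m = S ✓

v_R_max = 19/20 m/s = 0.9500 m/s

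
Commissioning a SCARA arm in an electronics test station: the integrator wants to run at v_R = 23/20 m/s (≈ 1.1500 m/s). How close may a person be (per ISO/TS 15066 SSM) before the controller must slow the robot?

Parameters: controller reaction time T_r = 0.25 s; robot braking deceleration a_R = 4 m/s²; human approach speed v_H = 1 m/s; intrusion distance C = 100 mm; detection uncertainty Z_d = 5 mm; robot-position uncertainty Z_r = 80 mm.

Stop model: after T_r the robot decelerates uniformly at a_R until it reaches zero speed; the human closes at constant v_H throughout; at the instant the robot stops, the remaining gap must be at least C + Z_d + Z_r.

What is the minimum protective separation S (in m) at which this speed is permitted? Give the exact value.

S_min = 3761/3200 m = 1.1753 m

T_s = v_R/a_R = (23/20)/4 = 0.2875 s
robot in T_r: 1.1500·0.2500 = 0.2875 m
robot under decel: 1.1500²/(2·4.0000) = 0.1653 m
human over T_r+T_s: 1.0000·(0.2500+0.2875) = 0.5375 m
margins: 0.1000+0.0050+0.0800 = 0.1850 m
S_min ≈ 0.2875+0.1653+0.5375+0.1850  ⇒  S_min = 3761/3200 m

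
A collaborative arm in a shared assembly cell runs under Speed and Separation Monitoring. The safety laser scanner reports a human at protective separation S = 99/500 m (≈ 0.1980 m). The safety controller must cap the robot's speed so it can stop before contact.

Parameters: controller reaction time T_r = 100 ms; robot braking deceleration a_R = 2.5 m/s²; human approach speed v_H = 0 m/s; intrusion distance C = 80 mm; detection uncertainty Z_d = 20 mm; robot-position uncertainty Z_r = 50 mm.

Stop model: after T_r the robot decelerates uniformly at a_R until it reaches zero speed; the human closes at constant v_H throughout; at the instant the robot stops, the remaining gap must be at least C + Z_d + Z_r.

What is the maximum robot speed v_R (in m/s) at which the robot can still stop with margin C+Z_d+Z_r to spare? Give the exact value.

v_R_max = 3/10 m/s = 0.3000 m/s

at the boundary: (1/5)·v² + (1/10)·v + (-6/125) = 0
  disc = (1/10)² − 4·(1/5)·(-6/125) = 121/2500 ; √disc = 11/50
  v_R = (−(1/10) + 11/50) / (2·(1/5)) = 3/10 m/s
check:
stop time T_s = (3/10)/(5/2) = 0.1200 s
robot covers v_R·T_r = 0.3000·0.1000 = 0.0300 m before braking
robot covers 0.3000·0.1200 − ½·2.5000·0.1200² = 0.0180 m while stopping
person approaches 0.0000·(0.1000+0.1200) = 0.0000 m
residual clearance needed = 0.0800+0.0200+0.0500 = 0.1500 m
sum ≈ 0.0300+0.0180+0.0000+0.1500 ≈ 0.1980 m = S ✓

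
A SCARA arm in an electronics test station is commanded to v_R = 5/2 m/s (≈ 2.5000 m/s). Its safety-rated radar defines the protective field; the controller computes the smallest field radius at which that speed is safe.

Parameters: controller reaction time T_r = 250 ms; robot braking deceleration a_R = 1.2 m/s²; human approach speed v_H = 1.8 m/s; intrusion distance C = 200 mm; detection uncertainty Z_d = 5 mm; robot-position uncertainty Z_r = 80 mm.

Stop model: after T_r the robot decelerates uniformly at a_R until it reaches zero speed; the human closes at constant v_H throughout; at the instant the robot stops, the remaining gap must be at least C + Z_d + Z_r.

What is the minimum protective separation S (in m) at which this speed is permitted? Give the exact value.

stop time T_s = (5/2)/(6/5) = 2.0833 s
reaction-phase robot travel = 2.5000·0.2500 = 0.6250 m
robot under decel: 2.5000²/(2·1.2000) = 2.6042 m
human closes 1.8000·2.3333 = 4.2000 m
residual clearance needed = 0.2000+0.0050+0.0800 = 0.2850 m
S_min ≈ 0.6250+2.6042+4.2000+0.2850  ⇒  S_min = 9257/1200 m

S_min = 9257/1200 m = 7.7142 m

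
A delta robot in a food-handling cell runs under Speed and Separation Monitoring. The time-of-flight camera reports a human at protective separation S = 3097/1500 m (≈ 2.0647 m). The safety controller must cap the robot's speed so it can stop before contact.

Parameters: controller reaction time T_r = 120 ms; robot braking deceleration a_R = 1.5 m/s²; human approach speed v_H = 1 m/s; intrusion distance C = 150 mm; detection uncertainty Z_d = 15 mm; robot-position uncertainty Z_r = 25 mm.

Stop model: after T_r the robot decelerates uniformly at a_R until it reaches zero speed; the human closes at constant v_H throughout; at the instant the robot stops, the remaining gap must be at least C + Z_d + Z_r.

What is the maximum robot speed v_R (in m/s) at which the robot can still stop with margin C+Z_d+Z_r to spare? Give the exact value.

v_R_max = 7/5 m/s = 1.4000 m/s

collect terms ⇒ (1/3)·v_R² + (59/75)·v_R + (-658/375) = 0
  disc = (59/75)² − 4·(1/3)·(-658/375) = 1849/625 ; √disc = 43/25
  v_R = (−(59/75) + 43/25) / (2·(1/3)) = 7/5 m/s
check:
stop time T_s = (7/5)/(3/2) = 0.9333 s
reaction-phase robot travel = 1.4000·0.1200 = 0.1680 m
robot under decel: 1.4000²/(2·1.5000) = 0.6533 m
person approaches 1.0000·(0.1200+0.9333) = 1.0533 m
residual clearance needed = 0.1500+0.0150+0.0250 = 0.1900 m
sum ≈ 0.1680+0.6533+1.0533+0.1900 ≈ 2.0647 m = S ✓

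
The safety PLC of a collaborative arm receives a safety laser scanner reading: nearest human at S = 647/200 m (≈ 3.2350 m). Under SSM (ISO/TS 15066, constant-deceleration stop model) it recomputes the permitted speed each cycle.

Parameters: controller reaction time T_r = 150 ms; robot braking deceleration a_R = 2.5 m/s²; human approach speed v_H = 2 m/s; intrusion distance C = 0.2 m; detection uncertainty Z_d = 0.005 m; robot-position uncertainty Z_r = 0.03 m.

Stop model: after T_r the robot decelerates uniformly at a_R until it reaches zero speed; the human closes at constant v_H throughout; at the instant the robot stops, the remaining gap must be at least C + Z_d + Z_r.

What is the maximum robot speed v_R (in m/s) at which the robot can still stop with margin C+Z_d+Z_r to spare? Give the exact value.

v_R_max = 2 m/s = 2.0000 m/s

quadratic (1/5)·v² + (19/20)·v + (-27/10) = 0
  disc = (19/20)² − 4·(1/5)·(-27/10) = 49/16 ; √disc = 7/4
  v_R = (−(19/20) + 7/4) / (2·(1/5)) = 2 m/s
check:
T_s = v_R/a_R = 2/(5/2) = 0.8000 s
reaction-phase robot travel = 2.0000·0.1500 = 0.3000 m
robot covers 2.0000·0.8000 − ½·2.5000·0.8000² = 0.8000 m while stopping
human over T_r+T_s: 2.0000·(0.1500+0.8000) = 1.9000 m
margins: 0.2000+0.0050+0.0300 = 0.2350 m
sum ≈ 0.3000+0.8000+1.9000+0.2350 ≈ 3.2350 m = S ✓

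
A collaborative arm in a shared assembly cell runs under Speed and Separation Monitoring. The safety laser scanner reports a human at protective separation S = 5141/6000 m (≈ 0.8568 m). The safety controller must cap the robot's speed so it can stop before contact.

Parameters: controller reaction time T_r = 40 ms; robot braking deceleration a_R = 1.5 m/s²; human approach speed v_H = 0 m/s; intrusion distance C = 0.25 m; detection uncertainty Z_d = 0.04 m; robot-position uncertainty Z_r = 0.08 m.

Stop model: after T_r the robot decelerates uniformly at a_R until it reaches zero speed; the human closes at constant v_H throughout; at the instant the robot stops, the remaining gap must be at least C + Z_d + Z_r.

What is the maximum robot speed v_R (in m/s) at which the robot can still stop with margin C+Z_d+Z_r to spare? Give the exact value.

v_R_max = 23/20 m/s = 1.1500 m/s

quadratic (1/3)·v² + (1/25)·v + (-2921/6000) = 0
  disc = (1/25)² − 4·(1/3)·(-2921/6000) = 14641/22500 ; √disc = 121/150
  v_R = (−(1/25) + 121/150) / (2·(1/3)) = 23/20 m/s
check:
braking lasts T_s = (23/20)/(3/2) = 0.7667 s
robot covers v_R·T_r = 1.1500·0.0400 = 0.0460 m before braking
robot under decel: 1.1500²/(2·1.5000) = 0.4408 m
person approaches 0.0000·(0.0400+0.7667) = 0.0000 m
residual clearance needed = 0.2500+0.0400+0.0800 = 0.3700 m
sum ≈ 0.0460+0.4408+0.0000+0.3700 ≈ 0.8568 m = S ✓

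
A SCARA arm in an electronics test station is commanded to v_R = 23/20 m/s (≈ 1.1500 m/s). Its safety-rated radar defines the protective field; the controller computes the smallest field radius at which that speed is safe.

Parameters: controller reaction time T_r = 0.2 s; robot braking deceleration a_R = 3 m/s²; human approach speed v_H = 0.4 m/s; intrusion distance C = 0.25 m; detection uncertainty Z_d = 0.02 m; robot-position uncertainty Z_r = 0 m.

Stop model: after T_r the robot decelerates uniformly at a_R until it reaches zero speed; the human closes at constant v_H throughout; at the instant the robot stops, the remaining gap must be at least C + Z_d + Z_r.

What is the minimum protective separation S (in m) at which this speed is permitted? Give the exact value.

braking lasts T_s = (23/20)/3 = 0.3833 s
robot covers v_R·T_r = 1.1500·0.2000 = 0.2300 m before braking
robot under decel: 1.1500²/(2·3.0000) = 0.2204 m
human closes 0.4000·0.5833 = 0.2333 m
margins: 0.2500+0.0200+0.0000 = 0.2700 m
S_min ≈ 0.2300+0.2204+0.2333+0.2700  ⇒  S_min = 763/800 m

S_min = 763/800 m = 0.9537 m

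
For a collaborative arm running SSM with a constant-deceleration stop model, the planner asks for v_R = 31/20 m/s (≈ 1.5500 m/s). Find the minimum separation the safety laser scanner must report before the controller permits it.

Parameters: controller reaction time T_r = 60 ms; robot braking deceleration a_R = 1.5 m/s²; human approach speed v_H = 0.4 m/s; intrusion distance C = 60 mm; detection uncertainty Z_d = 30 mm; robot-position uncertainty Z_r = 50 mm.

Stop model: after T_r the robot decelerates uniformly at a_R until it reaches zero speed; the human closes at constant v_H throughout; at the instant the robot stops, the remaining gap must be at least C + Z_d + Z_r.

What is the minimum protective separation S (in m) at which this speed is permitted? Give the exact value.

braking lasts T_s = (31/20)/(3/2) = 1.0333 s
robot covers v_R·T_r = 1.5500·0.0600 = 0.0930 m before braking
braking distance = 1.5500²/(2·1.5000) = 0.8008 m
human over T_r+T_s: 0.4000·(0.0600+1.0333) = 0.4373 m
residual clearance needed = 0.0600+0.0300+0.0500 = 0.1400 m
S_min ≈ 0.0930+0.8008+0.4373+0.1400  ⇒  S_min = 8827/6000 m

S_min = 8827/6000 m = 1.4712 m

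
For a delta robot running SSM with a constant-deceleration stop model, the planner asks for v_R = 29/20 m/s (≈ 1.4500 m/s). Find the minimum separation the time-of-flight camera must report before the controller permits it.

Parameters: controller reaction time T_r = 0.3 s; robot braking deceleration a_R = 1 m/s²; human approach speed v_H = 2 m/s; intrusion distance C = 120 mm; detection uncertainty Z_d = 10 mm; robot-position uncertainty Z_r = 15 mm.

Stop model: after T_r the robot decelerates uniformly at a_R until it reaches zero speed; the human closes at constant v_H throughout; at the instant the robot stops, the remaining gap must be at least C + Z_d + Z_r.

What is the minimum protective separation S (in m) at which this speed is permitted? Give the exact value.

S_min = 821/160 m = 5.1312 m

stop time T_s = (29/20)/1 = 1.4500 s
reaction-phase robot travel = 1.4500·0.3000 = 0.4350 m
braking distance = 1.4500²/(2·1.0000) = 1.0513 m
person approaches 2.0000·(0.3000+1.4500) = 3.5000 m
margins: 0.1200+0.0100+0.0150 = 0.1450 m
S_min ≈ 0.4350+1.0513+3.5000+0.1450  ⇒  S_min = 821/160 m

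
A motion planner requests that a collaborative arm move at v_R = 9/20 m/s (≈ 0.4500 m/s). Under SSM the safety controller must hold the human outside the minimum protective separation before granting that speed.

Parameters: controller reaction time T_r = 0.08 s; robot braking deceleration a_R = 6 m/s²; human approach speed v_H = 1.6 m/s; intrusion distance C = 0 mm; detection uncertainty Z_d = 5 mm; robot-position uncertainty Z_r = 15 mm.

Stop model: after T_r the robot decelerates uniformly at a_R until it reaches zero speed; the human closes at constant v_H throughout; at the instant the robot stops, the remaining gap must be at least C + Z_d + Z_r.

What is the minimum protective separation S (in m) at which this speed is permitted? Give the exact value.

braking lasts T_s = (9/20)/6 = 0.0750 s
reaction-phase robot travel = 0.4500·0.0800 = 0.0360 m
robot covers 0.4500·0.0750 − ½·6.0000·0.0750² = 0.0169 m while stopping
person approaches 1.6000·(0.0800+0.0750) = 0.2480 m
C+Z_d+Z_r = 0.0000+0.0050+0.0150 = 0.0200 m
S_min ≈ 0.0360+0.0169+0.2480+0.0200  ⇒  S_min = 2567/8000 m

S_min = 2567/8000 m = 0.3209 m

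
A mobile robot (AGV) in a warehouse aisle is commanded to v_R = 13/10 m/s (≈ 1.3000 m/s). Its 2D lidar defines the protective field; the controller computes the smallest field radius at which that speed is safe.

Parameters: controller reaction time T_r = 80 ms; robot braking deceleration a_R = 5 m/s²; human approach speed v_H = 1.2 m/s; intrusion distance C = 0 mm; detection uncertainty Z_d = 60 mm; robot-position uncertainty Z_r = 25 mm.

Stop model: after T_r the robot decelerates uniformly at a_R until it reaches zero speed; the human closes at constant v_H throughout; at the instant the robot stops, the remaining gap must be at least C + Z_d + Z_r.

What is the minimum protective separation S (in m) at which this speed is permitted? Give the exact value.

S_min = 383/500 m = 0.7660 m

T_s = v_R/a_R = (13/10)/5 = 0.2600 s
robot covers v_R·T_r = 1.3000·0.0800 = 0.1040 m before braking
robot under decel: 1.3000²/(2·5.0000) = 0.1690 m
human over T_r+T_s: 1.2000·(0.0800+0.2600) = 0.4080 m
C+Z_d+Z_r = 0.0000+0.0600+0.0250 = 0.0850 m
S_min ≈ 0.1040+0.1690+0.4080+0.0850  ⇒  S_min = 383/500 m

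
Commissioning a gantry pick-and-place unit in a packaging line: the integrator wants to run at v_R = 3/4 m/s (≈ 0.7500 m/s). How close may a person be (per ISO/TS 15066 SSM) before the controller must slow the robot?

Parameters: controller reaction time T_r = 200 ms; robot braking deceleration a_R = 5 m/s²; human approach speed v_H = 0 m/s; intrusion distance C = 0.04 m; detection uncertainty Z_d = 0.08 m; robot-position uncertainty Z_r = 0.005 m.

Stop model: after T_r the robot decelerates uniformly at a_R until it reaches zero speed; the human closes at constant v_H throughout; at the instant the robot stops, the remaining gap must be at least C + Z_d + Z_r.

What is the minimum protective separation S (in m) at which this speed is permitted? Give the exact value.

T_s = v_R/a_R = (3/4)/5 = 0.1500 s
robot in T_r: 0.7500·0.2000 = 0.1500 m
robot covers 0.7500·0.1500 − ½·5.0000·0.1500² = 0.0563 m while stopping
human over T_r+T_s: 0.0000·(0.2000+0.1500) = 0.0000 m
C+Z_d+Z_r = 0.0400+0.0800+0.0050 = 0.1250 m
S_min ≈ 0.1500+0.0563+0.0000+0.1250  ⇒  S_min = 53/160 m

S_min = 53/160 m = 0.3312 m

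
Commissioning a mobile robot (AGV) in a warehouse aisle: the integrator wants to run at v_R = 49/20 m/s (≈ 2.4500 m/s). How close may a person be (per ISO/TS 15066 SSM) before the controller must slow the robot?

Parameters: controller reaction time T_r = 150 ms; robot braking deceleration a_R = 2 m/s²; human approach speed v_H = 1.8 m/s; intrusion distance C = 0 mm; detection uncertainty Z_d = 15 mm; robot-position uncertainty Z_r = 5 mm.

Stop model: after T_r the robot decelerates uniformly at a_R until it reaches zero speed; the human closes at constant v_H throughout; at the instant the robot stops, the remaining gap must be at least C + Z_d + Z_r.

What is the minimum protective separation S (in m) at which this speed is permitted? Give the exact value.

S_min = 6981/1600 m = 4.3631 m

braking lasts T_s = (49/20)/2 = 1.2250 s
robot covers v_R·T_r = 2.4500·0.1500 = 0.3675 m before braking
braking distance = 2.4500²/(2·2.0000) = 1.5006 m
person approaches 1.8000·(0.1500+1.2250) = 2.4750 m
margins: 0.0000+0.0150+0.0050 = 0.0200 m
S_min ≈ 0.3675+1.5006+2.4750+0.0200  ⇒  S_min = 6981/1600 m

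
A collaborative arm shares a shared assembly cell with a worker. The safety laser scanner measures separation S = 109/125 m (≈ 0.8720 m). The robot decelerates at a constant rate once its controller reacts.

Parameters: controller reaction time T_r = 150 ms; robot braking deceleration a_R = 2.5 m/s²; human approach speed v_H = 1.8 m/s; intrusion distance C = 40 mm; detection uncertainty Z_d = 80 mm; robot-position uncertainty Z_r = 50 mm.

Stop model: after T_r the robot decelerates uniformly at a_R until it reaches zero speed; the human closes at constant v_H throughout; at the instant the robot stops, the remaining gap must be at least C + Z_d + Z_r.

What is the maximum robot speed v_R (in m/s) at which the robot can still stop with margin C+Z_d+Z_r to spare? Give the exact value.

v_R_max = 9/20 m/s = 0.4500 m/s

collect terms ⇒ (1/5)·v_R² + (87/100)·v_R + (-54/125) = 0
  disc = (87/100)² − 4·(1/5)·(-54/125) = 441/400 ; √disc = 21/20
  v_R = (−(87/100) + 21/20) / (2·(1/5)) = 9/20 m/s
check:
braking lasts T_s = (9/20)/(5/2) = 0.1800 s
robot in T_r: 0.4500·0.1500 = 0.0675 m
robot under decel: 0.4500²/(2·2.5000) = 0.0405 m
human over T_r+T_s: 1.8000·(0.1500+0.1800) = 0.5940 m
residual clearance needed = 0.0400+0.0800+0.0500 = 0.1700 m
sum ≈ 0.0675+0.0405+0.5940+0.1700 ≈ 0.8720 m = S ✓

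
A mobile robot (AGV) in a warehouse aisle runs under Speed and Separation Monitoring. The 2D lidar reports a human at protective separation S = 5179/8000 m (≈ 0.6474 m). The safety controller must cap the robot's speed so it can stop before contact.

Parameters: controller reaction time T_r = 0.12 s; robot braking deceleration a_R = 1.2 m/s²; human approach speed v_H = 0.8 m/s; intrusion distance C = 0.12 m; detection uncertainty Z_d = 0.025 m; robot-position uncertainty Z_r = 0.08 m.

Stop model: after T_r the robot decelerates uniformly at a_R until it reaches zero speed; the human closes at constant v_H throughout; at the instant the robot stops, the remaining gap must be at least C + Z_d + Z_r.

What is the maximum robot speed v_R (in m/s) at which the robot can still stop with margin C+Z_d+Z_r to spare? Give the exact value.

at the boundary: (5/12)·v² + (59/75)·v + (-2611/8000) = 0
  disc = (59/75)² − 4·(5/12)·(-2611/8000) = 418609/360000 ; √disc = 647/600
  v_R = (−(59/75) + 647/600) / (2·(5/12)) = 7/20 m/s
check:
T_s = v_R/a_R = (7/20)/(6/5) = 0.2917 s
robot in T_r: 0.3500·0.1200 = 0.0420 m
robot covers 0.3500·0.2917 − ½·1.2000·0.2917² = 0.0510 m while stopping
human closes 0.8000·0.4117 = 0.3293 m
C+Z_d+Z_r = 0.1200+0.0250+0.0800 = 0.2250 m
sum ≈ 0.0420+0.0510+0.3293+0.2250 ≈ 0.6474 m = S ✓

v_R_max = 7/20 m/s = 0.3500 m/s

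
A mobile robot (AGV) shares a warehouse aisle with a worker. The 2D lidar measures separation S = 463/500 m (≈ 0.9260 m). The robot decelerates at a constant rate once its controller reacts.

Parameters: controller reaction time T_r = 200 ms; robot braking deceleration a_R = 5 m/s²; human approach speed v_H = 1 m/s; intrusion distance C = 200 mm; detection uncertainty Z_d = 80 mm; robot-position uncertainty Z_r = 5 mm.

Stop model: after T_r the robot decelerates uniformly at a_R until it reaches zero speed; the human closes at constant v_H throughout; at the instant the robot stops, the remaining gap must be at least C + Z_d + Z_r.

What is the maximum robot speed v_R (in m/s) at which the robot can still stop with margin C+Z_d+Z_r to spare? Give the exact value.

at the boundary: (1/10)·v² + (2/5)·v + (-441/1000) = 0
  disc = (2/5)² − 4·(1/10)·(-441/1000) = 841/2500 ; √disc = 29/50
  v_R = (−(2/5) + 29/50) / (2·(1/10)) = 9/10 m/s
check:
braking lasts T_s = (9/10)/5 = 0.1800 s
reaction-phase robot travel = 0.9000·0.2000 = 0.1800 m
robot under decel: 0.9000²/(2·5.0000) = 0.0810 m
person approaches 1.0000·(0.2000+0.1800) = 0.3800 m
C+Z_d+Z_r = 0.2000+0.0800+0.0050 = 0.2850 m
sum ≈ 0.1800+0.0810+0.3800+0.2850 ≈ 0.9260 m = S ✓

v_R_max = 9/10 m/s = 0.9000 m/s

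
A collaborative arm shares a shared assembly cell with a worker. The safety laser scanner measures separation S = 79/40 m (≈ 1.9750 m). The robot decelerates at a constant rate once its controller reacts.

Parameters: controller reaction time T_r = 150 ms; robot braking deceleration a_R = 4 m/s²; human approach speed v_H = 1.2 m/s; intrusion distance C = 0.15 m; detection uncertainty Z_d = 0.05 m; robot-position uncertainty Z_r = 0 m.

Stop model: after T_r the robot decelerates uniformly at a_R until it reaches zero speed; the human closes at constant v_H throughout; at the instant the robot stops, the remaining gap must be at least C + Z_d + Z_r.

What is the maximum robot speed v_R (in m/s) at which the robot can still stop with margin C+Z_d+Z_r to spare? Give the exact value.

v_R_max = 11/5 m/s = 2.2000 m/s

collect terms ⇒ (1/8)·v_R² + (9/20)·v_R + (-319/200) = 0
  disc = (9/20)² − 4·(1/8)·(-319/200) = 1 ; √disc = 1
  v_R = (−(9/20) + 1) / (2·(1/8)) = 11/5 m/s
check:
stop time T_s = (11/5)/4 = 0.5500 s
robot in T_r: 2.2000·0.1500 = 0.3300 m
robot covers 2.2000·0.5500 − ½·4.0000·0.5500² = 0.6050 m while stopping
human over T_r+T_s: 1.2000·(0.1500+0.5500) = 0.8400 m
margins: 0.1500+0.0500+0.0000 = 0.2000 m
sum ≈ 0.3300+0.6050+0.8400+0.2000 ≈ 1.9750 m = S ✓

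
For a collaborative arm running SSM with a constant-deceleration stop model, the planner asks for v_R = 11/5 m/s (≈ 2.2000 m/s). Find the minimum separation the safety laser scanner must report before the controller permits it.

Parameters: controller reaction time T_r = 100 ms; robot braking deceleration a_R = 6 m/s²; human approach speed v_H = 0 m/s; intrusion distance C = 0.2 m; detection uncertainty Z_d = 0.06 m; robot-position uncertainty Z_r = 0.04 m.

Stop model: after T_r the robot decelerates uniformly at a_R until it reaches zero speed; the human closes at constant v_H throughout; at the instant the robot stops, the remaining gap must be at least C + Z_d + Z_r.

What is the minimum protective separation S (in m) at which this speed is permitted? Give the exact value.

braking lasts T_s = (11/5)/6 = 0.3667 s
reaction-phase robot travel = 2.2000·0.1000 = 0.2200 m
robot under decel: 2.2000²/(2·6.0000) = 0.4033 m
human closes 0.0000·0.4667 = 0.0000 m
residual clearance needed = 0.2000+0.0600+0.0400 = 0.3000 m
S_min ≈ 0.2200+0.4033+0.0000+0.3000  ⇒  S_min = 277/300 m

S_min = 277/300 m = 0.9233 m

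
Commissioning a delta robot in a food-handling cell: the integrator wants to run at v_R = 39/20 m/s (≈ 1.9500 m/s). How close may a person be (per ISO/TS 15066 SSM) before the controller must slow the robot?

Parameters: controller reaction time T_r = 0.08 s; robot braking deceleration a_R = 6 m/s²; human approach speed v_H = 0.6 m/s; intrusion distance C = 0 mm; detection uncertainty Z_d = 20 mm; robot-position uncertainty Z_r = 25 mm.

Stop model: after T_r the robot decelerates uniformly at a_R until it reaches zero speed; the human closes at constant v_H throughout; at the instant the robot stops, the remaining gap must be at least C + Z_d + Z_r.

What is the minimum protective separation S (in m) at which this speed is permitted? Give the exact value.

stop time T_s = (39/20)/6 = 0.3250 s
reaction-phase robot travel = 1.9500·0.0800 = 0.1560 m
robot under decel: 1.9500²/(2·6.0000) = 0.3169 m
person approaches 0.6000·(0.0800+0.3250) = 0.2430 m
margins: 0.0000+0.0200+0.0250 = 0.0450 m
S_min ≈ 0.1560+0.3169+0.2430+0.0450  ⇒  S_min = 6087/8000 m

S_min = 6087/8000 m = 0.7609 m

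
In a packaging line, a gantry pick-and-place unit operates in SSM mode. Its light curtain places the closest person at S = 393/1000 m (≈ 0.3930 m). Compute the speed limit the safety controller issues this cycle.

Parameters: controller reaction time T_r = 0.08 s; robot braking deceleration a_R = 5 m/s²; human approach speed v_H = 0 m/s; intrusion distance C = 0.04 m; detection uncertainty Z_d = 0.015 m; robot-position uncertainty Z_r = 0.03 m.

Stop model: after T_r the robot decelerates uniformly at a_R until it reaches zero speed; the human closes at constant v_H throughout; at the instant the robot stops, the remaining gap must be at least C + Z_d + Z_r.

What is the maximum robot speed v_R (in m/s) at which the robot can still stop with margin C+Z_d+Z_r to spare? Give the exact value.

collect terms ⇒ (1/10)·v_R² + (2/25)·v_R + (-77/250) = 0
  disc = (2/25)² − 4·(1/10)·(-77/250) = 81/625 ; √disc = 9/25
  v_R = (−(2/25) + 9/25) / (2·(1/10)) = 7/5 m/s
check:
T_s = v_R/a_R = (7/5)/5 = 0.2800 s
robot in T_r: 1.4000·0.0800 = 0.1120 m
robot covers 1.4000·0.2800 − ½·5.0000·0.2800² = 0.1960 m while stopping
person approaches 0.0000·(0.0800+0.2800) = 0.0000 m
C+Z_d+Z_r = 0.0400+0.0150+0.0300 = 0.0850 m
sum ≈ 0.1120+0.1960+0.0000+0.0850 ≈ 0.3930 m = S ✓

v_R_max = 7/5 m/s = 1.4000 m/s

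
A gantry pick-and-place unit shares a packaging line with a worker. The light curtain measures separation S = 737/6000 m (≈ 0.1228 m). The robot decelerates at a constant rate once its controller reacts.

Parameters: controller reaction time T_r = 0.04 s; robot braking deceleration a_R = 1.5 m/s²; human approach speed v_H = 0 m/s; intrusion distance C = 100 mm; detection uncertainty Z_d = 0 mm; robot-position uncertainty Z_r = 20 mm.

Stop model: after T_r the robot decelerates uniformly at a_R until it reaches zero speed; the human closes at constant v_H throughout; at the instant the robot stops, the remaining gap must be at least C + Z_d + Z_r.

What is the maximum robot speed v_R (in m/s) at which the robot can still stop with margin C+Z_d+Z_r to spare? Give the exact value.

v_R_max = 1/20 m/s = 0.0500 m/s

quadratic (1/3)·v² + (1/25)·v + (-17/6000) = 0
  disc = (1/25)² − 4·(1/3)·(-17/6000) = 121/22500 ; √disc = 11/150
  v_R = (−(1/25) + 11/150) / (2·(1/3)) = 1/20 m/s
check:
stop time T_s = (1/20)/(3/2) = 0.0333 s
robot in T_r: 0.0500·0.0400 = 0.0020 m
braking distance = 0.0500²/(2·1.5000) = 0.0008 m
human over T_r+T_s: 0.0000·(0.0400+0.0333) = 0.0000 m
C+Z_d+Z_r = 0.1000+0.0000+0.0200 = 0.1200 m
sum ≈ 0.0020+0.0008+0.0000+0.1200 ≈ 0.1228 m = S ✓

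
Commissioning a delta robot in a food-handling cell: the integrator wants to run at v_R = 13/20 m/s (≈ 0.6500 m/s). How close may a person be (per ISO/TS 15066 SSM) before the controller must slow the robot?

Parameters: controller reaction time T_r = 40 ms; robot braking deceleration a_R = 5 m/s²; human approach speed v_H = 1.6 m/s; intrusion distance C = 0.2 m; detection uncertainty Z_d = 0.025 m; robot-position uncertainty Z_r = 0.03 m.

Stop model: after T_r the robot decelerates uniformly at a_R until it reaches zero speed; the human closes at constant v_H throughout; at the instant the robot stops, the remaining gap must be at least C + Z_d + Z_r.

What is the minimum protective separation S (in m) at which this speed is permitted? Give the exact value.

stop time T_s = (13/20)/5 = 0.1300 s
robot in T_r: 0.6500·0.0400 = 0.0260 m
robot under decel: 0.6500²/(2·5.0000) = 0.0423 m
person approaches 1.6000·(0.0400+0.1300) = 0.2720 m
margins: 0.2000+0.0250+0.0300 = 0.2550 m
S_min ≈ 0.0260+0.0423+0.2720+0.2550  ⇒  S_min = 2381/4000 m

S_min = 2381/4000 m = 0.5952 m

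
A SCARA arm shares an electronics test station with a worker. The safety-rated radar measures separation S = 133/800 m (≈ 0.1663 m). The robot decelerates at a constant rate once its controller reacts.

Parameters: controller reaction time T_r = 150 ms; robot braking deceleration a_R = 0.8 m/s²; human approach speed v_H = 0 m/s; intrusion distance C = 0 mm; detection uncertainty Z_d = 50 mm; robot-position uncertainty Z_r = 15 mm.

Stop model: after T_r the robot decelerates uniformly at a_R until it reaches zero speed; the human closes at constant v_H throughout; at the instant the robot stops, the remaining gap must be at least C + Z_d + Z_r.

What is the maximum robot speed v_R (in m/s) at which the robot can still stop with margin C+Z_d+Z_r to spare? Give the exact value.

v_R_max = 3/10 m/s = 0.3000 m/s

collect terms ⇒ (5/8)·v_R² + (3/20)·v_R + (-81/800) = 0
  disc = (3/20)² − 4·(5/8)·(-81/800) = 441/1600 ; √disc = 21/40
  v_R = (−(3/20) + 21/40) / (2·(5/8)) = 3/10 m/s
check:
stop time T_s = (3/10)/(4/5) = 0.3750 s
robot in T_r: 0.3000·0.1500 = 0.0450 m
robot covers 0.3000·0.3750 − ½·0.8000·0.3750² = 0.0563 m while stopping
human over T_r+T_s: 0.0000·(0.1500+0.3750) = 0.0000 m
residual clearance needed = 0.0000+0.0500+0.0150 = 0.0650 m
sum ≈ 0.0450+0.0563+0.0000+0.0650 ≈ 0.1663 m = S ✓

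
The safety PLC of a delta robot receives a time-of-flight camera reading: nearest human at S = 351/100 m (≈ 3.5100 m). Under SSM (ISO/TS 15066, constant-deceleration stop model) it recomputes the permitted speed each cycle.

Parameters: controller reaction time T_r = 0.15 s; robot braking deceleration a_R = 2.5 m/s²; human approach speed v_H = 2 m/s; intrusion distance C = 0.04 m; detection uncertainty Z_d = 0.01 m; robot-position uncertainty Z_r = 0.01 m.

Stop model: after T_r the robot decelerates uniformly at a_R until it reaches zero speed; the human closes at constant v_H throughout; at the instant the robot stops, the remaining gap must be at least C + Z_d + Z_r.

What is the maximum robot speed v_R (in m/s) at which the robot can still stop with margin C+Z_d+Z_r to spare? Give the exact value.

v_R_max = 9/4 m/s = 2.2500 m/s

collect terms ⇒ (1/5)·v_R² + (19/20)·v_R + (-63/20) = 0
  disc = (19/20)² − 4·(1/5)·(-63/20) = 1369/400 ; √disc = 37/20
  v_R = (−(19/20) + 37/20) / (2·(1/5)) = 9/4 m/s
check:
T_s = v_R/a_R = (9/4)/(5/2) = 0.9000 s
robot in T_r: 2.2500·0.1500 = 0.3375 m
robot covers 2.2500·0.9000 − ½·2.5000·0.9000² = 1.0125 m while stopping
human closes 2.0000·1.0500 = 2.1000 m
residual clearance needed = 0.0400+0.0100+0.0100 = 0.0600 m
sum ≈ 0.3375+1.0125+2.1000+0.0600 ≈ 3.5100 m = S ✓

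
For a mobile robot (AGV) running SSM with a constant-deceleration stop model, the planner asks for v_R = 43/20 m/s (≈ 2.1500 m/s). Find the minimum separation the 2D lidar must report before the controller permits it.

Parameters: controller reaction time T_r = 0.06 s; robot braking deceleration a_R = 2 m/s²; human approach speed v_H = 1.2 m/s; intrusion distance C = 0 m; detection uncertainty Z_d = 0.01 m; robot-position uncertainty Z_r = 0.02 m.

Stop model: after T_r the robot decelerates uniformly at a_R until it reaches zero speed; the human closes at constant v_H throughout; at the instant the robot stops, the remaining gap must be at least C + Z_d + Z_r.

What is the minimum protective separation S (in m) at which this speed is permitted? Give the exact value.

S_min = 21413/8000 m = 2.6766 m

braking lasts T_s = (43/20)/2 = 1.0750 s
reaction-phase robot travel = 2.1500·0.0600 = 0.1290 m
robot covers 2.1500·1.0750 − ½·2.0000·1.0750² = 1.1556 m while stopping
human over T_r+T_s: 1.2000·(0.0600+1.0750) = 1.3620 m
margins: 0.0000+0.0100+0.0200 = 0.0300 m
S_min ≈ 0.1290+1.1556+1.3620+0.0300  ⇒  S_min = 21413/8000 m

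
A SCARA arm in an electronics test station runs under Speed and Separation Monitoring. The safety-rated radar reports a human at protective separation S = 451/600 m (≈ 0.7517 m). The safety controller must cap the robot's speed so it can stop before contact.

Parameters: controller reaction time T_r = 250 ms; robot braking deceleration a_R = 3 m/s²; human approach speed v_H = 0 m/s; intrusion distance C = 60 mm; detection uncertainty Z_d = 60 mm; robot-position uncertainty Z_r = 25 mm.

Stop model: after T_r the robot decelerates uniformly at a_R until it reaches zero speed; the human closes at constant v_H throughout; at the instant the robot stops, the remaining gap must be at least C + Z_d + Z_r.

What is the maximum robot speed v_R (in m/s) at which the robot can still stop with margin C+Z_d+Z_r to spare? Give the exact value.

quadratic (1/6)·v² + (1/4)·v + (-91/150) = 0
  disc = (1/4)² − 4·(1/6)·(-91/150) = 1681/3600 ; √disc = 41/60
  v_R = (−(1/4) + 41/60) / (2·(1/6)) = 13/10 m/s
check:
T_s = v_R/a_R = (13/10)/3 = 0.4333 s
reaction-phase robot travel = 1.3000·0.2500 = 0.3250 m
robot covers 1.3000·0.4333 − ½·3.0000·0.4333² = 0.2817 m while stopping
person approaches 0.0000·(0.2500+0.4333) = 0.0000 m
margins: 0.0600+0.0600+0.0250 = 0.1450 m
sum ≈ 0.3250+0.2817+0.0000+0.1450 ≈ 0.7517 m = S ✓

v_R_max = 13/10 m/s = 1.3000 m/s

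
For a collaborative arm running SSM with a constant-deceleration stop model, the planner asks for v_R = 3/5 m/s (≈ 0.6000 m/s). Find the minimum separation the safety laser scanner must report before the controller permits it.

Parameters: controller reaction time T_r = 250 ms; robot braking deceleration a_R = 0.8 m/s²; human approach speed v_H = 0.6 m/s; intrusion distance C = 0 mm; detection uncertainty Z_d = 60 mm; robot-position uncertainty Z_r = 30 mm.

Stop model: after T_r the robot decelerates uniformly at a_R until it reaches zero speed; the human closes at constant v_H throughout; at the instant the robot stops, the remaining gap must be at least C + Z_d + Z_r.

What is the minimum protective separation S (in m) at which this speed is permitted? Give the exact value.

S_min = 213/200 m = 1.0650 m

T_s = v_R/a_R = (3/5)/(4/5) = 0.7500 s
robot covers v_R·T_r = 0.6000·0.2500 = 0.1500 m before braking
braking distance = 0.6000²/(2·0.8000) = 0.2250 m
human over T_r+T_s: 0.6000·(0.2500+0.7500) = 0.6000 m
residual clearance needed = 0.0000+0.0600+0.0300 = 0.0900 m
S_min ≈ 0.1500+0.2250+0.6000+0.0900  ⇒  S_min = 213/200 m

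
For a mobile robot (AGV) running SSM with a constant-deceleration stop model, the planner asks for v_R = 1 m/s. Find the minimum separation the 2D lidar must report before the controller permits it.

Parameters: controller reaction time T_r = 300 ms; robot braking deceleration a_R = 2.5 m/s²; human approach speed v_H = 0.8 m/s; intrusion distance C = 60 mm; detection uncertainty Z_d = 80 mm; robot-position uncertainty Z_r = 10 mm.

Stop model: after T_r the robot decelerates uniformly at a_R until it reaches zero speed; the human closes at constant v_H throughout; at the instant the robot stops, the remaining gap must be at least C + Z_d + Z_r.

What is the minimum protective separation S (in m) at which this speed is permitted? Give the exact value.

S_min = 121/100 m = 1.2100 m

T_s = v_R/a_R = 1/(5/2) = 0.4000 s
reaction-phase robot travel = 1.0000·0.3000 = 0.3000 m
braking distance = 1.0000²/(2·2.5000) = 0.2000 m
person approaches 0.8000·(0.3000+0.4000) = 0.5600 m
C+Z_d+Z_r = 0.0600+0.0800+0.0100 = 0.1500 m
S_min ≈ 0.3000+0.2000+0.5600+0.1500  ⇒  S_min = 121/100 m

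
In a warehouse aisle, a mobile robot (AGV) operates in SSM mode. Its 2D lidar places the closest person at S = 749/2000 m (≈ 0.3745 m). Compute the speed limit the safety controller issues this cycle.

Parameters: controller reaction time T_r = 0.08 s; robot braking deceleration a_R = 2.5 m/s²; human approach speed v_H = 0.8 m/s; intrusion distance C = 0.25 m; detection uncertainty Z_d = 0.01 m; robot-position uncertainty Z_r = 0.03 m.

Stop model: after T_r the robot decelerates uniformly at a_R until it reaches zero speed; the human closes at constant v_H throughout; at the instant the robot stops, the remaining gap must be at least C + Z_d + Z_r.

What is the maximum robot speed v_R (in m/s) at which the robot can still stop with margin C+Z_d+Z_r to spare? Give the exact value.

at the boundary: (1/5)·v² + (2/5)·v + (-41/2000) = 0
  disc = (2/5)² − 4·(1/5)·(-41/2000) = 441/2500 ; √disc = 21/50
  v_R = (−(2/5) + 21/50) / (2·(1/5)) = 1/20 m/s
check:
T_s = v_R/a_R = (1/20)/(5/2) = 0.0200 s
robot in T_r: 0.0500·0.0800 = 0.0040 m
robot under decel: 0.0500²/(2·2.5000) = 0.0005 m
person approaches 0.8000·(0.0800+0.0200) = 0.0800 m
margins: 0.2500+0.0100+0.0300 = 0.2900 m
sum ≈ 0.0040+0.0005+0.0800+0.2900 ≈ 0.3745 m = S ✓

v_R_max = 1/20 m/s = 0.0500 m/s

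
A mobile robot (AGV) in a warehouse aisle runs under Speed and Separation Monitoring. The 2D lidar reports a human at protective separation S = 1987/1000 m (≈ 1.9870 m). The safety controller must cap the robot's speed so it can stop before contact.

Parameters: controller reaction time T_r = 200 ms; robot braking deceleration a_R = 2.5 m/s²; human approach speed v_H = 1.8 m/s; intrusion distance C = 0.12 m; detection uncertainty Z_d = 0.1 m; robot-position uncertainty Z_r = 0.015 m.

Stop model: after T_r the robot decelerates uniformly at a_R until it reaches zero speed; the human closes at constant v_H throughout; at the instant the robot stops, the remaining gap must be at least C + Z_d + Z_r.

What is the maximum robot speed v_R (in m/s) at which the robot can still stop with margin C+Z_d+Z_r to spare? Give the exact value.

v_R_max = 6/5 m/s = 1.2000 m/s

at the boundary: (1/5)·v² + (23/25)·v + (-174/125) = 0
  disc = (23/25)² − 4·(1/5)·(-174/125) = 49/25 ; √disc = 7/5
  v_R = (−(23/25) + 7/5) / (2·(1/5)) = 6/5 m/s
check:
braking lasts T_s = (6/5)/(5/2) = 0.4800 s
reaction-phase robot travel = 1.2000·0.2000 = 0.2400 m
braking distance = 1.2000²/(2·2.5000) = 0.2880 m
human over T_r+T_s: 1.8000·(0.2000+0.4800) = 1.2240 m
C+Z_d+Z_r = 0.1200+0.1000+0.0150 = 0.2350 m
sum ≈ 0.2400+0.2880+1.2240+0.2350 ≈ 1.9870 m = S ✓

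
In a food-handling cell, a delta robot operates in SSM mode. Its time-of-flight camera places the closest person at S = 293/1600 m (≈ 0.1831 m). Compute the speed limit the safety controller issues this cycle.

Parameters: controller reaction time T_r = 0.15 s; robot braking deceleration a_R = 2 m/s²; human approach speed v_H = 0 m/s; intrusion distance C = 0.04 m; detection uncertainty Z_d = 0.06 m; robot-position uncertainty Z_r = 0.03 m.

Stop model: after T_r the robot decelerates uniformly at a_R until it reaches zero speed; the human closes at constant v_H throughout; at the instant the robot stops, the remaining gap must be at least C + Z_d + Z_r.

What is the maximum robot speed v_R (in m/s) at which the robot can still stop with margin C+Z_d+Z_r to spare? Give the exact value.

quadratic (1/4)·v² + (3/20)·v + (-17/320) = 0
  disc = (3/20)² − 4·(1/4)·(-17/320) = 121/1600 ; √disc = 11/40
  v_R = (−(3/20) + 11/40) / (2·(1/4)) = 1/4 m/s
check:
T_s = v_R/a_R = (1/4)/2 = 0.1250 s
robot in T_r: 0.2500·0.1500 = 0.0375 m
braking distance = 0.2500²/(2·2.0000) = 0.0156 m
human closes 0.0000·0.2750 = 0.0000 m
C+Z_d+Z_r = 0.0400+0.0600+0.0300 = 0.1300 m
sum ≈ 0.0375+0.0156+0.0000+0.1300 ≈ 0.1831 m = S ✓

v_R_max = 1/4 m/s = 0.2500 m/s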